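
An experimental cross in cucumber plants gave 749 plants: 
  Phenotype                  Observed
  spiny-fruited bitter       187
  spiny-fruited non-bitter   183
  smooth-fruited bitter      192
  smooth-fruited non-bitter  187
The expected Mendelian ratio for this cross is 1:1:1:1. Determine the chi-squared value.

0.218

Under the 1:1:1:1 hypothesis (Σ ratio = 4, N = 749):
  spiny-fruited bitter: 749 × 1/4 = 187.25
  spiny-fruited non-bitter: 749 × 1/4 = 187.25
  smooth-fruited bitter: 749 × 1/4 = 187.25
  smooth-fruited non-bitter: 749 × 1/4 = 187.25
χ² = Σ (O − E)² / E
  spiny-fruited bitter: (187 − 187.25)² / 187.25 = 0.0003
  spiny-fruited non-bitter: (183 − 187.25)² / 187.25 = 0.0965
  smooth-fruited bitter: (192 − 187.25)² / 187.25 = 0.1205
  smooth-fruited non-bitter: (187 − 187.25)² / 187.25 = 0.0003
χ² = 0.0003 + 0.0965 + 0.1205 + 0.0003 = 0.2176 ≈ 0.218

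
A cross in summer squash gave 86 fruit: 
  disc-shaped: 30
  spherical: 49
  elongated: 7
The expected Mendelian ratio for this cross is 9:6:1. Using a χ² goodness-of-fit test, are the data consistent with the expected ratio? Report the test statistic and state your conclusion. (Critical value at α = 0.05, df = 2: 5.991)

The 9:6:1 ratio has 16 parts, so with N = 86 the expected counts are:
  disc-shaped: 86 × 9/16 = 48.375
  spherical: 86 × 6/16 = 32.25
  elongated: 86 × 1/16 = 5.375
χ² = Σ (O − E)² / E
  disc-shaped: (30 − 48.375)² / 48.375 = 6.9797
  spherical: (49 − 32.25)² / 32.25 = 8.6996
  elongated: (7 − 5.375)² / 5.375 = 0.4913
χ² = 6.9797 + 8.6996 + 0.4913 = 16.1706 ≈ 16.171
Degrees of freedom = 3 − 1 = 2; critical value at α = 0.05 is 5.991.
Since 16.171 > 5.991, we reject the null hypothesis — the data do not fit the 9:6:1 ratio.

16.171; not consistent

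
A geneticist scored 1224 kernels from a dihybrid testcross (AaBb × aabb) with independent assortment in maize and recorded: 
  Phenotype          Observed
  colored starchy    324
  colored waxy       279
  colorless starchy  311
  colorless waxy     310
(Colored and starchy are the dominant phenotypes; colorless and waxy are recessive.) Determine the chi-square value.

3.575

A dihybrid testcross with independent assortment gives a 1:1:1:1 ratio.
Under the 1:1:1:1 hypothesis (Σ ratio = 4, N = 1224):
  colored starchy: 1224 × 1/4 = 306
  colored waxy: 1224 × 1/4 = 306
  colorless starchy: 1224 × 1/4 = 306
  colorless waxy: 1224 × 1/4 = 306
χ² = Σ (O − E)² / E
  colored starchy: (324 − 306)² / 306 = 1.0588
  colored waxy: (279 − 306)² / 306 = 2.3824
  colorless starchy: (311 − 306)² / 306 = 0.0817
  colorless waxy: (310 − 306)² / 306 = 0.0523
χ² = 1.0588 + 2.3824 + 0.0817 + 0.0523 = 3.5752 ≈ 3.575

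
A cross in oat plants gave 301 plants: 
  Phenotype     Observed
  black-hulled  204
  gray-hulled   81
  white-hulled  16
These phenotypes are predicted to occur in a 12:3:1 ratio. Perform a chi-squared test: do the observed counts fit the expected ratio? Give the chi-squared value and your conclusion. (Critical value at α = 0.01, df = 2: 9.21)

13.206; not consistent

The 12:3:1 ratio has 16 parts, so with N = 301 the expected counts are:
  black-hulled: 301 × 12/16 = 225.75
  gray-hulled: 301 × 3/16 = 56.4375
  white-hulled: 301 × 1/16 = 18.8125
χ² = Σ (O − E)² / E
  black-hulled: (204 − 225.75)² / 225.75 = 2.0955
  gray-hulled: (81 − 56.4375)² / 56.4375 = 10.6900
  white-hulled: (16 − 18.8125)² / 18.8125 = 0.4205
χ² = 2.0955 + 10.6900 + 0.4205 = 13.206
Degrees of freedom = 3 − 1 = 2; critical value at α = 0.01 is 9.21.
Since 13.206 > 9.21, we reject the null hypothesis — the data do not fit the 12:3:1 ratio.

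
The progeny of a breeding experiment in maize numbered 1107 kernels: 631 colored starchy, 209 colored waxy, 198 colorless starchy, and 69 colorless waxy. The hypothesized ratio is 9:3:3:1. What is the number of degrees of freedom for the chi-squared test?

A goodness-of-fit test with 4 phenotype classes has df = 4 − 1 = 3.

3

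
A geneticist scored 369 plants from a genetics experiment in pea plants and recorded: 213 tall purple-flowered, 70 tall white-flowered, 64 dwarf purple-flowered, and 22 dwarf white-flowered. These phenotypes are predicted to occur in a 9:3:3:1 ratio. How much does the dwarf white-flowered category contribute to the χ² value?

The 9:3:3:1 ratio has 16 parts, so with N = 369 the expected counts are:
  tall purple-flowered: 369 × 9/16 = 207.5625
  tall white-flowered: 369 × 3/16 = 69.1875
  dwarf purple-flowered: 369 × 3/16 = 69.1875
  dwarf white-flowered: 369 × 1/16 = 23.0625
Contribution of dwarf white-flowered: (22 − 23.0625)² / 23.0625 = 0.0489

0.049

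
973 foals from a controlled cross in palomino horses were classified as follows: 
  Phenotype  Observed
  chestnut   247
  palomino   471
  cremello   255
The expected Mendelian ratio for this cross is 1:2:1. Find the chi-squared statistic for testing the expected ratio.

Expected counts for N = 973 under a 1:2:1 ratio (total parts = 4):
  chestnut: 973 × 1/4 = 243.25
  palomino: 973 × 2/4 = 486.5
  cremello: 973 × 1/4 = 243.25
χ² = Σ (O − E)² / E
  chestnut: (247 − 243.25)² / 243.25 = 0.0578
  palomino: (471 − 486.5)² / 486.5 = 0.4938
  cremello: (255 − 243.25)² / 243.25 = 0.5676
χ² = 0.0578 + 0.4938 + 0.5676 = 1.1192 ≈ 1.119

1.119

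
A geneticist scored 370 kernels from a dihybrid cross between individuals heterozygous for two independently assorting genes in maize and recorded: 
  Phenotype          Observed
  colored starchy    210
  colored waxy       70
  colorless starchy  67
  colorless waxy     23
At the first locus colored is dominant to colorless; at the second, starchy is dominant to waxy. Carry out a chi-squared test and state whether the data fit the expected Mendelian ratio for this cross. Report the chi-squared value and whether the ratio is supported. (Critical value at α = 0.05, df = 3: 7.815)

A dihybrid F₂ with independent assortment and complete dominance at both loci gives a 9:3:3:1 phenotypic ratio.
Under the 9:3:3:1 hypothesis (Σ ratio = 16, N = 370):
  colored starchy: 370 × 9/16 = 208.125
  colored waxy: 370 × 3/16 = 69.375
  colorless starchy: 370 × 3/16 = 69.375
  colorless waxy: 370 × 1/16 = 23.125
χ² = Σ (O − E)² / E
  colored starchy: (210 − 208.125)² / 208.125 = 0.0169
  colored waxy: (70 − 69.375)² / 69.375 = 0.0056
  colorless starchy: (67 − 69.375)² / 69.375 = 0.0813
  colorless waxy: (23 − 23.125)² / 23.125 = 0.0007
χ² = 0.0169 + 0.0056 + 0.0813 + 0.0007 = 0.1045 ≈ 0.105
Degrees of freedom = 4 − 1 = 3; critical value at α = 0.05 is 7.815.
Since 0.105 < 7.815, we fail to reject the null hypothesis — the data are consistent with the 9:3:3:1 ratio.

0.105; consistent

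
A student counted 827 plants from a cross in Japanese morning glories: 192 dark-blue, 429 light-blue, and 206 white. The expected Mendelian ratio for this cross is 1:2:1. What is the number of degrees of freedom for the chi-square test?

A goodness-of-fit test with 3 phenotype classes has df = 3 − 1 = 2.

2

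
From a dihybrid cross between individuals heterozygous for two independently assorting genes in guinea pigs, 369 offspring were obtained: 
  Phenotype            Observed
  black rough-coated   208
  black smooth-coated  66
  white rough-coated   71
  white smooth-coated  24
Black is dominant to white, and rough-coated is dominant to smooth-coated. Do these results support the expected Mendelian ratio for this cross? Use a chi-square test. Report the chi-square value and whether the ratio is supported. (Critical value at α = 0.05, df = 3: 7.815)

A dihybrid F₂ with independent assortment and complete dominance at both loci gives a 9:3:3:1 phenotypic ratio.
Under the 9:3:3:1 hypothesis (Σ ratio = 16, N = 369):
  black rough-coated: 369 × 9/16 = 207.5625
  black smooth-coated: 369 × 3/16 = 69.1875
  white rough-coated: 369 × 3/16 = 69.1875
  white smooth-coated: 369 × 1/16 = 23.0625
χ² = Σ (O − E)² / E
  black rough-coated: (208 − 207.5625)² / 207.5625 = 0.0009
  black smooth-coated: (66 − 69.1875)² / 69.1875 = 0.1468
  white rough-coated: (71 − 69.1875)² / 69.1875 = 0.0475
  white smooth-coated: (24 − 23.0625)² / 23.0625 = 0.0381
χ² = 0.0009 + 0.1468 + 0.0475 + 0.0381 = 0.2333 ≈ 0.233
Degrees of freedom = 4 − 1 = 3; critical value at α = 0.05 is 7.815.
Since 0.233 < 7.815, we fail to reject the null hypothesis — the data are consistent with the 9:3:3:1 ratio.

0.233; consistent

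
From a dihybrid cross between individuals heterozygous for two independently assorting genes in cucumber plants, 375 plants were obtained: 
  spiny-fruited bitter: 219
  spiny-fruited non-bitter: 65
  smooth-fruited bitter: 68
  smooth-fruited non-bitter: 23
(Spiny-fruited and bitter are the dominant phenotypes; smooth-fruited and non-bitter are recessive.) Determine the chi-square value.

A dihybrid F₂ with independent assortment and complete dominance at both loci gives a 9:3:3:1 phenotypic ratio.
Under the 9:3:3:1 hypothesis (Σ ratio = 16, N = 375):
  spiny-fruited bitter: 375 × 9/16 = 210.9375
  spiny-fruited non-bitter: 375 × 3/16 = 70.3125
  smooth-fruited bitter: 375 × 3/16 = 70.3125
  smooth-fruited non-bitter: 375 × 1/16 = 23.4375
χ² = Σ (O − E)² / E
  spiny-fruited bitter: (219 − 210.9375)² / 210.9375 = 0.3082
  spiny-fruited non-bitter: (65 − 70.3125)² / 70.3125 = 0.4014
  smooth-fruited bitter: (68 − 70.3125)² / 70.3125 = 0.0761
  smooth-fruited non-bitter: (23 − 23.4375)² / 23.4375 = 0.0082
χ² = 0.3082 + 0.4014 + 0.0761 + 0.0082 = 0.7939 ≈ 0.794

0.794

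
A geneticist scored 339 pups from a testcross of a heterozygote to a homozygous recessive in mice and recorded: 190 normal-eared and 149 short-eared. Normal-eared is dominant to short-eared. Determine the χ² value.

4.959

A testcross of a heterozygote (Aa × aa) gives a 1:1 phenotypic ratio.
The 1:1 ratio has 2 parts, so with N = 339 the expected counts are:
  normal-eared: 339 × 1/2 = 169.5
  short-eared: 339 × 1/2 = 169.5
χ² = Σ (O − E)² / E
  normal-eared: (190 − 169.5)² / 169.5 = 2.4794
  short-eared: (149 − 169.5)² / 169.5 = 2.4794
χ² = 2.4794 + 2.4794 = 4.9588 ≈ 4.959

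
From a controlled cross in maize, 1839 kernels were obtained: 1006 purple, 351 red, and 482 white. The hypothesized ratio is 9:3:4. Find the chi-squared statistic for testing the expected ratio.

1.970

Under the 9:3:4 hypothesis (Σ ratio = 16, N = 1839):
  purple: 1839 × 9/16 = 1034.4375
  red: 1839 × 3/16 = 344.8125
  white: 1839 × 4/16 = 459.75
χ² = Σ (O − E)² / E
  purple: (1006 − 1034.4375)² / 1034.4375 = 0.7818
  red: (351 − 344.8125)² / 344.8125 = 0.1110
  white: (482 − 459.75)² / 459.75 = 1.0768
χ² = 0.7818 + 0.1110 + 1.0768 = 1.9696 ≈ 1.970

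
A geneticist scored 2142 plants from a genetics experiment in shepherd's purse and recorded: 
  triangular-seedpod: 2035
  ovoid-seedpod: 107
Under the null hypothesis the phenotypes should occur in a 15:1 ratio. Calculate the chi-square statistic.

Expected counts for N = 2142 under a 15:1 ratio (total parts = 16):
  triangular-seedpod: 2142 × 15/16 = 2008.125
  ovoid-seedpod: 2142 × 1/16 = 133.875
χ² = Σ (O − E)² / E
  triangular-seedpod: (2035 − 2008.125)² / 2008.125 = 0.3597
  ovoid-seedpod: (107 − 133.875)² / 133.875 = 5.3951
χ² = 0.3597 + 5.3951 = 5.7548 ≈ 5.755

5.755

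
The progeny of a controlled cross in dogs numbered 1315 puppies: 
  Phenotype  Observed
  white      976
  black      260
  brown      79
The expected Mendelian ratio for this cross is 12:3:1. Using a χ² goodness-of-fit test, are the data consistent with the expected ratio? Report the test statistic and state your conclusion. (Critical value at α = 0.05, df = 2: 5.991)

Expected counts for N = 1315 under a 12:3:1 ratio (total parts = 16):
  white: 1315 × 12/16 = 986.25
  black: 1315 × 3/16 = 246.5625
  brown: 1315 × 1/16 = 82.1875
χ² = Σ (O − E)² / E
  white: (976 − 986.25)² / 986.25 = 0.1065
  black: (260 − 246.5625)² / 246.5625 = 0.7323
  brown: (79 − 82.1875)² / 82.1875 = 0.1236
χ² = 0.1065 + 0.7323 + 0.1236 = 0.9624 ≈ 0.962
Degrees of freedom = 3 − 1 = 2; critical value at α = 0.05 is 5.991.
Since 0.962 < 5.991, we fail to reject the null hypothesis — the data are consistent with the 12:3:1 ratio.

0.962; consistent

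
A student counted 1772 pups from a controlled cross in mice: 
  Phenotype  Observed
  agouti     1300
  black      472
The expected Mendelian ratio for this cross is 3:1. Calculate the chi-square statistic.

Under the 3:1 hypothesis (Σ ratio = 4, N = 1772):
  agouti: 1772 × 3/4 = 1329
  black: 1772 × 1/4 = 443
χ² = Σ (O − E)² / E
  agouti: (1300 − 1329)² / 1329 = 0.6328
  black: (472 − 443)² / 443 = 1.8984
χ² = 0.6328 + 1.8984 = 2.5312 ≈ 2.531

2.531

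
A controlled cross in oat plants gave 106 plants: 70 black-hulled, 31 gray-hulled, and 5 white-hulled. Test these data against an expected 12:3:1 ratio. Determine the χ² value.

Total ratio parts = 16. Expected numbers out of 106:
  black-hulled: 106 × 12/16 = 79.5
  gray-hulled: 106 × 3/16 = 19.875
  white-hulled: 106 × 1/16 = 6.625
χ² = Σ (O − E)² / E
  black-hulled: (70 − 79.5)² / 79.5 = 1.1352
  gray-hulled: (31 − 19.875)² / 19.875 = 6.2272
  white-hulled: (5 − 6.625)² / 6.625 = 0.3986
χ² = 1.1352 + 6.2272 + 0.3986 = 7.761

7.761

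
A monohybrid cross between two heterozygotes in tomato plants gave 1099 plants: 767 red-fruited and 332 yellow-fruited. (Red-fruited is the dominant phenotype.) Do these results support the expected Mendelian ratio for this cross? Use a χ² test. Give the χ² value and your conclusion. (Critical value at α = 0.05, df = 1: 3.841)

15.906; not consistent

For a monohybrid cross between heterozygotes with complete dominance, the expected phenotypic ratio is 3:1.
The 3:1 ratio has 4 parts, so with N = 1099 the expected counts are:
  red-fruited: 1099 × 3/4 = 824.25
  yellow-fruited: 1099 × 1/4 = 274.75
χ² = Σ (O − E)² / E
  red-fruited: (767 − 824.25)² / 824.25 = 3.9764
  yellow-fruited: (332 − 274.75)² / 274.75 = 11.9293
χ² = 3.9764 + 11.9293 = 15.9057 ≈ 15.906
Degrees of freedom = 2 − 1 = 1; critical value at α = 0.05 is 3.841.
Since 15.906 > 3.841, we reject the null hypothesis — the data do not fit the 3:1 ratio.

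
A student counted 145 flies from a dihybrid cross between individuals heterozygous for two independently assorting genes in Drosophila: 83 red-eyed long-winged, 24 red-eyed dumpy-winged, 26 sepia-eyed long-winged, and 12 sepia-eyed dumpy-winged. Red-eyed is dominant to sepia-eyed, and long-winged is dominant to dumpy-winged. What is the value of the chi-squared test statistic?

A dihybrid F₂ with independent assortment and complete dominance at both loci gives a 9:3:3:1 phenotypic ratio.
Total ratio parts = 16. Expected numbers out of 145:
  red-eyed long-winged: 145 × 9/16 = 81.5625
  red-eyed dumpy-winged: 145 × 3/16 = 27.1875
  sepia-eyed long-winged: 145 × 3/16 = 27.1875
  sepia-eyed dumpy-winged: 145 × 1/16 = 9.0625
χ² = Σ (O − E)² / E
  red-eyed long-winged: (83 − 81.5625)² / 81.5625 = 0.0253
  red-eyed dumpy-winged: (24 − 27.1875)² / 27.1875 = 0.3737
  sepia-eyed long-winged: (26 − 27.1875)² / 27.1875 = 0.0519
  sepia-eyed dumpy-winged: (12 − 9.0625)² / 9.0625 = 0.9522
χ² = 0.0253 + 0.3737 + 0.0519 + 0.9522 = 1.4031 ≈ 1.403

1.403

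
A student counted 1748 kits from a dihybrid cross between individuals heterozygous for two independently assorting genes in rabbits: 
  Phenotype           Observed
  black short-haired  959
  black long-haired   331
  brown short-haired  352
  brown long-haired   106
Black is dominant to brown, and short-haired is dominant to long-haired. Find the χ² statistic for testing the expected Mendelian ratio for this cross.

2.521

A dihybrid F₂ with independent assortment and complete dominance at both loci gives a 9:3:3:1 phenotypic ratio.
Total ratio parts = 16. Expected numbers out of 1748:
  black short-haired: 1748 × 9/16 = 983.25
  black long-haired: 1748 × 3/16 = 327.75
  brown short-haired: 1748 × 3/16 = 327.75
  brown long-haired: 1748 × 1/16 = 109.25
χ² = Σ (O − E)² / E
  black short-haired: (959 − 983.25)² / 983.25 = 0.5981
  black long-haired: (331 − 327.75)² / 327.75 = 0.0322
  brown short-haired: (352 − 327.75)² / 327.75 = 1.7942
  brown long-haired: (106 − 109.25)² / 109.25 = 0.0967
χ² = 0.5981 + 0.0322 + 1.7942 + 0.0967 = 2.5212 ≈ 2.521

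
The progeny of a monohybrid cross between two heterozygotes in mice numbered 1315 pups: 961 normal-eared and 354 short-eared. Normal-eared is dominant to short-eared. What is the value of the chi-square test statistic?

2.586

For a monohybrid cross between heterozygotes with complete dominance, the expected phenotypic ratio is 3:1.
Expected counts for N = 1315 under a 3:1 ratio (total parts = 4):
  normal-eared: 1315 × 3/4 = 986.25
  short-eared: 1315 × 1/4 = 328.75
χ² = Σ (O − E)² / E
  normal-eared: (961 − 986.25)² / 986.25 = 0.6465
  short-eared: (354 − 328.75)² / 328.75 = 1.9394
χ² = 0.6465 + 1.9394 = 2.5859 ≈ 2.586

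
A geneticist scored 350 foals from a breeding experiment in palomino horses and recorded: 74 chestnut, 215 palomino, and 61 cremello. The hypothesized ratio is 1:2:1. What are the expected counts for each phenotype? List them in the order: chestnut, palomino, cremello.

Expected counts for N = 350 under a 1:2:1 ratio (total parts = 4):
  chestnut: 350 × 1/4 = 87.5
  palomino: 350 × 2/4 = 175
  cremello: 350 × 1/4 = 87.5

87.5, 175, 87.5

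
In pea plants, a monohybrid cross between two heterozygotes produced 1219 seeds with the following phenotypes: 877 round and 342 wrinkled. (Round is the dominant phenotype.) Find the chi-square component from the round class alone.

For a monohybrid cross between heterozygotes with complete dominance, the expected phenotypic ratio is 3:1.
The 3:1 ratio has 4 parts, so with N = 1219 the expected counts are:
  round: 1219 × 3/4 = 914.25
  wrinkled: 1219 × 1/4 = 304.75
Contribution of round: (877 − 914.25)² / 914.25 = 1.5177

1.518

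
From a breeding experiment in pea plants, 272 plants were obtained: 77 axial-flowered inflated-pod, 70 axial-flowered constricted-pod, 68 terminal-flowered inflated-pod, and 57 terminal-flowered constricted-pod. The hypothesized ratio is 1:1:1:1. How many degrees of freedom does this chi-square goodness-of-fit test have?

3

A goodness-of-fit test with 4 phenotype classes has df = 4 − 1 = 3.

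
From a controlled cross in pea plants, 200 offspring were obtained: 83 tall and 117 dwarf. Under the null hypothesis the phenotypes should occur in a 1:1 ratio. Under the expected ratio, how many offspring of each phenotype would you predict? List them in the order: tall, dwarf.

Total ratio parts = 2. Expected numbers out of 200:
  tall: 200 × 1/2 = 100
  dwarf: 200 × 1/2 = 100

100, 100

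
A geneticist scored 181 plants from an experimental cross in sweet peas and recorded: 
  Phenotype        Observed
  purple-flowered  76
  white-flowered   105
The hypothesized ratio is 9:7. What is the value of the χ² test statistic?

Under the 9:7 hypothesis (Σ ratio = 16, N = 181):
  purple-flowered: 181 × 9/16 = 101.8125
  white-flowered: 181 × 7/16 = 79.1875
χ² = Σ (O − E)² / E
  purple-flowered: (76 − 101.8125)² / 101.8125 = 6.5442
  white-flowered: (105 − 79.1875)² / 79.1875 = 8.4140
χ² = 6.5442 + 8.4140 = 14.9582 ≈ 14.958

14.958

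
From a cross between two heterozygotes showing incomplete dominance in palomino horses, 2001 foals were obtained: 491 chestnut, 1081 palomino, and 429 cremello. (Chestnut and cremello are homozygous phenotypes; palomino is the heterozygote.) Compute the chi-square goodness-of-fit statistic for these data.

With incomplete dominance, a heterozygote × heterozygote cross gives a 1:2:1 phenotypic ratio.
Under the 1:2:1 hypothesis (Σ ratio = 4, N = 2001):
  chestnut: 2001 × 1/4 = 500.25
  palomino: 2001 × 2/4 = 1000.5
  cremello: 2001 × 1/4 = 500.25
χ² = Σ (O − E)² / E
  chestnut: (491 − 500.25)² / 500.25 = 0.1710
  palomino: (1081 − 1000.5)² / 1000.5 = 6.4770
  cremello: (429 − 500.25)² / 500.25 = 10.1481
χ² = 0.1710 + 6.4770 + 10.1481 = 16.7961 ≈ 16.796

16.796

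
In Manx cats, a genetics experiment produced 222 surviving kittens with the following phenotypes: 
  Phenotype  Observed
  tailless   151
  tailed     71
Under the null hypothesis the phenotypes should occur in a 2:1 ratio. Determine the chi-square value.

0.182

Under the 2:1 hypothesis (Σ ratio = 3, N = 222):
  tailless: 222 × 2/3 = 148
  tailed: 222 × 1/3 = 74
χ² = Σ (O − E)² / E
  tailless: (151 − 148)² / 148 = 0.0608
  tailed: (71 − 74)² / 74 = 0.1216
χ² = 0.0608 + 0.1216 = 0.1824 ≈ 0.182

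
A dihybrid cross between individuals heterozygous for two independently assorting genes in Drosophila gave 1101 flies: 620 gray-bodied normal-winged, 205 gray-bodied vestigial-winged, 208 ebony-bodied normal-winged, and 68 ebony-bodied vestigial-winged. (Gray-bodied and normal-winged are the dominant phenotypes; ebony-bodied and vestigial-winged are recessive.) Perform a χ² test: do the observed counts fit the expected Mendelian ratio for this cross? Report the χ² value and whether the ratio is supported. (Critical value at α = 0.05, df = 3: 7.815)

A dihybrid F₂ with independent assortment and complete dominance at both loci gives a 9:3:3:1 phenotypic ratio.
The 9:3:3:1 ratio has 16 parts, so with N = 1101 the expected counts are:
  gray-bodied normal-winged: 1101 × 9/16 = 619.3125
  gray-bodied vestigial-winged: 1101 × 3/16 = 206.4375
  ebony-bodied normal-winged: 1101 × 3/16 = 206.4375
  ebony-bodied vestigial-winged: 1101 × 1/16 = 68.8125
χ² = Σ (O − E)² / E
  gray-bodied normal-winged: (620 − 619.3125)² / 619.3125 = 0.0008
  gray-bodied vestigial-winged: (205 − 206.4375)² / 206.4375 = 0.0100
  ebony-bodied normal-winged: (208 − 206.4375)² / 206.4375 = 0.0118
  ebony-bodied vestigial-winged: (68 − 68.8125)² / 68.8125 = 0.0096
χ² = 0.0008 + 0.0100 + 0.0118 + 0.0096 = 0.0322 ≈ 0.032
Degrees of freedom = 4 − 1 = 3; critical value at α = 0.05 is 7.815.
Since 0.032 < 7.815, we fail to reject the null hypothesis — the data are consistent with the 9:3:3:1 ratio.

0.032; consistent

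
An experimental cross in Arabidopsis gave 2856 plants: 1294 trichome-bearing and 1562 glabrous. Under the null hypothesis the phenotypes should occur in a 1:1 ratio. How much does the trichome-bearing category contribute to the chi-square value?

Under the 1:1 hypothesis (Σ ratio = 2, N = 2856):
  trichome-bearing: 2856 × 1/2 = 1428
  glabrous: 2856 × 1/2 = 1428
Contribution of trichome-bearing: (1294 − 1428)² / 1428 = 12.5742

12.574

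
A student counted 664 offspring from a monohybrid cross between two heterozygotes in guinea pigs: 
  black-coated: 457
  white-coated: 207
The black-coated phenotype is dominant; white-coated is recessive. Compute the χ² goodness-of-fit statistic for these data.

13.502

For a monohybrid cross between heterozygotes with complete dominance, the expected phenotypic ratio is 3:1.
Under the 3:1 hypothesis (Σ ratio = 4, N = 664):
  black-coated: 664 × 3/4 = 498
  white-coated: 664 × 1/4 = 166
χ² = Σ (O − E)² / E
  black-coated: (457 − 498)² / 498 = 3.3755
  white-coated: (207 − 166)² / 166 = 10.1265
χ² = 3.3755 + 10.1265 = 13.502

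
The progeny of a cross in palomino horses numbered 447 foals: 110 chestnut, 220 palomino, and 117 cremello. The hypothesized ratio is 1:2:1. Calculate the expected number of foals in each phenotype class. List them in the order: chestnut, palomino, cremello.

111.75, 223.5, 111.75

Expected counts for N = 447 under a 1:2:1 ratio (total parts = 4):
  chestnut: 447 × 1/4 = 111.75
  palomino: 447 × 2/4 = 223.5
  cremello: 447 × 1/4 = 111.75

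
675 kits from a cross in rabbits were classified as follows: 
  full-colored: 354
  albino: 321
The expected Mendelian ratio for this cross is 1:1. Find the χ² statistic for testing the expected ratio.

1.613

The 1:1 ratio has 2 parts, so with N = 675 the expected counts are:
  full-colored: 675 × 1/2 = 337.5
  albino: 675 × 1/2 = 337.5
χ² = Σ (O − E)² / E
  full-colored: (354 − 337.5)² / 337.5 = 0.8067
  albino: (321 − 337.5)² / 337.5 = 0.8067
χ² = 0.8067 + 0.8067 = 1.6134 ≈ 1.613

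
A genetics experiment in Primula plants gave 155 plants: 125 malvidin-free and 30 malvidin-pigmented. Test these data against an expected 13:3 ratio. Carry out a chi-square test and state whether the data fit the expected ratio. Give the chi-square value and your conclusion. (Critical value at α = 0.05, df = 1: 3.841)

Total ratio parts = 16. Expected numbers out of 155:
  malvidin-free: 155 × 13/16 = 125.9375
  malvidin-pigmented: 155 × 3/16 = 29.0625
χ² = Σ (O − E)² / E
  malvidin-free: (125 − 125.9375)² / 125.9375 = 0.0070
  malvidin-pigmented: (30 − 29.0625)² / 29.0625 = 0.0302
χ² = 0.0070 + 0.0302 = 0.0372 ≈ 0.037
Degrees of freedom = 2 − 1 = 1; critical value at α = 0.05 is 3.841.
Since 0.037 < 3.841, we fail to reject the null hypothesis — the data are consistent with the 13:3 ratio.

0.037; consistent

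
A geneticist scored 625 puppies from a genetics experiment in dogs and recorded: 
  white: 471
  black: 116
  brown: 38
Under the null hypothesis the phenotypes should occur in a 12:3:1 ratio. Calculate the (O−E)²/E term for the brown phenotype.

Under the 12:3:1 hypothesis (Σ ratio = 16, N = 625):
  white: 625 × 12/16 = 468.75
  black: 625 × 3/16 = 117.1875
  brown: 625 × 1/16 = 39.0625
Contribution of brown: (38 − 39.0625)² / 39.0625 = 0.0289

0.029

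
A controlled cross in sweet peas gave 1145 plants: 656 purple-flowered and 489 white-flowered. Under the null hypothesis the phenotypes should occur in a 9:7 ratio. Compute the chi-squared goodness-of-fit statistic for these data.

Total ratio parts = 16. Expected numbers out of 1145:
  purple-flowered: 1145 × 9/16 = 644.0625
  white-flowered: 1145 × 7/16 = 500.9375
χ² = Σ (O − E)² / E
  purple-flowered: (656 − 644.0625)² / 644.0625 = 0.2213
  white-flowered: (489 − 500.9375)² / 500.9375 = 0.2845
χ² = 0.2213 + 0.2845 = 0.5058 ≈ 0.506

0.506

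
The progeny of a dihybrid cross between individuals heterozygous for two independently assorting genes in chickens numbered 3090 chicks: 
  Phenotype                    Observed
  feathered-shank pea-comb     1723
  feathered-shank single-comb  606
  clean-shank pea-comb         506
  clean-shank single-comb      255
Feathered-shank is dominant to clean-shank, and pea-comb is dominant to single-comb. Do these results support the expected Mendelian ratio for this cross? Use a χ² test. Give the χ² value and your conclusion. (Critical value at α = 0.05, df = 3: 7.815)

30.472; not consistent

A dihybrid F₂ with independent assortment and complete dominance at both loci gives a 9:3:3:1 phenotypic ratio.
Total ratio parts = 16. Expected numbers out of 3090:
  feathered-shank pea-comb: 3090 × 9/16 = 1738.125
  feathered-shank single-comb: 3090 × 3/16 = 579.375
  clean-shank pea-comb: 3090 × 3/16 = 579.375
  clean-shank single-comb: 3090 × 1/16 = 193.125
χ² = Σ (O − E)² / E
  feathered-shank pea-comb: (1723 − 1738.125)² / 1738.125 = 0.1316
  feathered-shank single-comb: (606 − 579.375)² / 579.375 = 1.2235
  clean-shank pea-comb: (506 − 579.375)² / 579.375 = 9.2926
  clean-shank single-comb: (255 − 193.125)² / 193.125 = 19.8240
χ² = 0.1316 + 1.2235 + 9.2926 + 19.8240 = 30.4717 ≈ 30.472
Degrees of freedom = 4 − 1 = 3; critical value at α = 0.05 is 7.815.
Since 30.472 > 7.815, we reject the null hypothesis — the data do not fit the 9:3:3:1 ratio.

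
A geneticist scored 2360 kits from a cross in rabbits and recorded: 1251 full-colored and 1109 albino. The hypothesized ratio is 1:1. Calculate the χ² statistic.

The 1:1 ratio has 2 parts, so with N = 2360 the expected counts are:
  full-colored: 2360 × 1/2 = 1180
  albino: 2360 × 1/2 = 1180
χ² = Σ (O − E)² / E
  full-colored: (1251 − 1180)² / 1180 = 4.2720
  albino: (1109 − 1180)² / 1180 = 4.2720
χ² = 4.2720 + 4.2720 = 8.544

8.544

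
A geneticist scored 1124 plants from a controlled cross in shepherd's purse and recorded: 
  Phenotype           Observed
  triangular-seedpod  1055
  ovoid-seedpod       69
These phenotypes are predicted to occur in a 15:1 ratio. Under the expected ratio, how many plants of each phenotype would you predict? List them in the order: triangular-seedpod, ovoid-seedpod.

Total ratio parts = 16. Expected numbers out of 1124:
  triangular-seedpod: 1124 × 15/16 = 1053.75
  ovoid-seedpod: 1124 × 1/16 = 70.25

1053.75, 70.25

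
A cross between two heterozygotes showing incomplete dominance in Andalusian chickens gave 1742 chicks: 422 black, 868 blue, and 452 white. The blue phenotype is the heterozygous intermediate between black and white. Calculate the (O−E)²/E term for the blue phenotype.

0.010

With incomplete dominance, a heterozygote × heterozygote cross gives a 1:2:1 phenotypic ratio.
Under the 1:2:1 hypothesis (Σ ratio = 4, N = 1742):
  black: 1742 × 1/4 = 435.5
  blue: 1742 × 2/4 = 871
  white: 1742 × 1/4 = 435.5
Contribution of blue: (868 − 871)² / 871 = 0.0103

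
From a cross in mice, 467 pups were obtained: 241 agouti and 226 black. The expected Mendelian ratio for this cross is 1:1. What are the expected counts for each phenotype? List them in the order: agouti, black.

Under the 1:1 hypothesis (Σ ratio = 2, N = 467):
  agouti: 467 × 1/2 = 233.5
  black: 467 × 1/2 = 233.5

233.5, 233.5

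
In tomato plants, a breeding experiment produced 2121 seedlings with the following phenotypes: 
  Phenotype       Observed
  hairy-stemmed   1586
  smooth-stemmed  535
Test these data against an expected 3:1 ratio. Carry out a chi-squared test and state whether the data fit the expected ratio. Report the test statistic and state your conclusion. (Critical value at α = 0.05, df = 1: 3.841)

Under the 3:1 hypothesis (Σ ratio = 4, N = 2121):
  hairy-stemmed: 2121 × 3/4 = 1590.75
  smooth-stemmed: 2121 × 1/4 = 530.25
χ² = Σ (O − E)² / E
  hairy-stemmed: (1586 − 1590.75)² / 1590.75 = 0.0142
  smooth-stemmed: (535 − 530.25)² / 530.25 = 0.0426
χ² = 0.0142 + 0.0426 = 0.0568 ≈ 0.057
Degrees of freedom = 2 − 1 = 1; critical value at α = 0.05 is 3.841.
Since 0.057 < 3.841, we fail to reject the null hypothesis — the data are consistent with the 3:1 ratio.

0.057; consistent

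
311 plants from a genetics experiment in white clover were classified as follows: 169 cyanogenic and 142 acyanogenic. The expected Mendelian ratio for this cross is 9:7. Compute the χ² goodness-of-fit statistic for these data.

0.461

Expected counts for N = 311 under a 9:7 ratio (total parts = 16):
  cyanogenic: 311 × 9/16 = 174.9375
  acyanogenic: 311 × 7/16 = 136.0625
χ² = Σ (O − E)² / E
  cyanogenic: (169 − 174.9375)² / 174.9375 = 0.2015
  acyanogenic: (142 − 136.0625)² / 136.0625 = 0.2591
χ² = 0.2015 + 0.2591 = 0.4606 ≈ 0.461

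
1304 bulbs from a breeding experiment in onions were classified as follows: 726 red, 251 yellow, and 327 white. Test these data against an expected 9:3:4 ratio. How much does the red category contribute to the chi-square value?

0.077

The 9:3:4 ratio has 16 parts, so with N = 1304 the expected counts are:
  red: 1304 × 9/16 = 733.5
  yellow: 1304 × 3/16 = 244.5
  white: 1304 × 4/16 = 326
Contribution of red: (726 − 733.5)² / 733.5 = 0.0767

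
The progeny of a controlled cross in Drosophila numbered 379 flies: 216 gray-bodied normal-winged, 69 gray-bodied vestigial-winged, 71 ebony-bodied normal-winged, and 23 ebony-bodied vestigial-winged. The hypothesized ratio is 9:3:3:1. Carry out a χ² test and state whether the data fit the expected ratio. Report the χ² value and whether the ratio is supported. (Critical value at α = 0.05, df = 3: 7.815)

0.117; consistent

Total ratio parts = 16. Expected numbers out of 379:
  gray-bodied normal-winged: 379 × 9/16 = 213.1875
  gray-bodied vestigial-winged: 379 × 3/16 = 71.0625
  ebony-bodied normal-winged: 379 × 3/16 = 71.0625
  ebony-bodied vestigial-winged: 379 × 1/16 = 23.6875
χ² = Σ (O − E)² / E
  gray-bodied normal-winged: (216 − 213.1875)² / 213.1875 = 0.0371
  gray-bodied vestigial-winged: (69 − 71.0625)² / 71.0625 = 0.0599
  ebony-bodied normal-winged: (71 − 71.0625)² / 71.0625 = 0.0001
  ebony-bodied vestigial-winged: (23 − 23.6875)² / 23.6875 = 0.0200
χ² = 0.0371 + 0.0599 + 0.0001 + 0.0200 = 0.1171 ≈ 0.117
Degrees of freedom = 4 − 1 = 3; critical value at α = 0.05 is 7.815.
Since 0.117 < 7.815, we fail to reject the null hypothesis — the data are consistent with the 9:3:3:1 ratio.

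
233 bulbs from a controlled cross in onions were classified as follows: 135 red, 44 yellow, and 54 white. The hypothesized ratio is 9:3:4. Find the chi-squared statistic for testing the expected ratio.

The 9:3:4 ratio has 16 parts, so with N = 233 the expected counts are:
  red: 233 × 9/16 = 131.0625
  yellow: 233 × 3/16 = 43.6875
  white: 233 × 4/16 = 58.25
χ² = Σ (O − E)² / E
  red: (135 − 131.0625)² / 131.0625 = 0.1183
  yellow: (44 − 43.6875)² / 43.6875 = 0.0022
  white: (54 − 58.25)² / 58.25 = 0.3101
χ² = 0.1183 + 0.0022 + 0.3101 = 0.4306 ≈ 0.431

0.431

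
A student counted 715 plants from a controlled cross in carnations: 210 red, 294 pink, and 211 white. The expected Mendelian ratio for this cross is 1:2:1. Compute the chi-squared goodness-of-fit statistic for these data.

The 1:2:1 ratio has 4 parts, so with N = 715 the expected counts are:
  red: 715 × 1/4 = 178.75
  pink: 715 × 2/4 = 357.5
  white: 715 × 1/4 = 178.75
χ² = Σ (O − E)² / E
  red: (210 − 178.75)² / 178.75 = 5.4633
  pink: (294 − 357.5)² / 357.5 = 11.2790
  white: (211 − 178.75)² / 178.75 = 5.8185
χ² = 5.4633 + 11.2790 + 5.8185 = 22.5608 ≈ 22.561

22.561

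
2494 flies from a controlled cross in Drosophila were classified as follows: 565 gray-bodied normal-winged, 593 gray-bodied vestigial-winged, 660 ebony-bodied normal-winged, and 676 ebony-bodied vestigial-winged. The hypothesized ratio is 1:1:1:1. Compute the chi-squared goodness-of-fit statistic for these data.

13.538

Expected counts for N = 2494 under a 1:1:1:1 ratio (total parts = 4):
  gray-bodied normal-winged: 2494 × 1/4 = 623.5
  gray-bodied vestigial-winged: 2494 × 1/4 = 623.5
  ebony-bodied normal-winged: 2494 × 1/4 = 623.5
  ebony-bodied vestigial-winged: 2494 × 1/4 = 623.5
χ² = Σ (O − E)² / E
  gray-bodied normal-winged: (565 − 623.5)² / 623.5 = 5.4888
  gray-bodied vestigial-winged: (593 − 623.5)² / 623.5 = 1.4920
  ebony-bodied normal-winged: (660 − 623.5)² / 623.5 = 2.1367
  ebony-bodied vestigial-winged: (676 − 623.5)² / 623.5 = 4.4206
χ² = 5.4888 + 1.4920 + 2.1367 + 4.4206 = 13.5381 ≈ 13.538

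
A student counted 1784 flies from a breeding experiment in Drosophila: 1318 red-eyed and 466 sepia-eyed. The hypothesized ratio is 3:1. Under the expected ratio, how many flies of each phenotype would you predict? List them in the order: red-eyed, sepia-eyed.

1338, 446

Total ratio parts = 4. Expected numbers out of 1784:
  red-eyed: 1784 × 3/4 = 1338
  sepia-eyed: 1784 × 1/4 = 446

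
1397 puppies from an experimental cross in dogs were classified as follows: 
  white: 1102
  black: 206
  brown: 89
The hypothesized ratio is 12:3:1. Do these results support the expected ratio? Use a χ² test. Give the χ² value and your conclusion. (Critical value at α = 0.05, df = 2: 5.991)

14.787; not consistent

Total ratio parts = 16. Expected numbers out of 1397:
  white: 1397 × 12/16 = 1047.75
  black: 1397 × 3/16 = 261.9375
  brown: 1397 × 1/16 = 87.3125
χ² = Σ (O − E)² / E
  white: (1102 − 1047.75)² / 1047.75 = 2.8089
  black: (206 − 261.9375)² / 261.9375 = 11.9456
  brown: (89 − 87.3125)² / 87.3125 = 0.0326
χ² = 2.8089 + 11.9456 + 0.0326 = 14.7871 ≈ 14.787
Degrees of freedom = 3 − 1 = 2; critical value at α = 0.05 is 5.991.
Since 14.787 > 5.991, we reject the null hypothesis — the data do not fit the 12:3:1 ratio.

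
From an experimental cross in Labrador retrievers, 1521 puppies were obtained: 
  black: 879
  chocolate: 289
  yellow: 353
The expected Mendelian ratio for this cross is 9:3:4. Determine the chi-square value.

Total ratio parts = 16. Expected numbers out of 1521:
  black: 1521 × 9/16 = 855.5625
  chocolate: 1521 × 3/16 = 285.1875
  yellow: 1521 × 4/16 = 380.25
χ² = Σ (O − E)² / E
  black: (879 − 855.5625)² / 855.5625 = 0.6421
  chocolate: (289 − 285.1875)² / 285.1875 = 0.0510
  yellow: (353 − 380.25)² / 380.25 = 1.9528
χ² = 0.6421 + 0.0510 + 1.9528 = 2.6459 ≈ 2.646

2.646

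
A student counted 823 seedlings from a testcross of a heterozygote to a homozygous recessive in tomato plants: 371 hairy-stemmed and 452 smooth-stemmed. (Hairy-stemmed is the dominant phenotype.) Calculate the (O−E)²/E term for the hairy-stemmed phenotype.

A testcross of a heterozygote (Aa × aa) gives a 1:1 phenotypic ratio.
Total ratio parts = 2. Expected numbers out of 823:
  hairy-stemmed: 823 × 1/2 = 411.5
  smooth-stemmed: 823 × 1/2 = 411.5
Contribution of hairy-stemmed: (371 − 411.5)² / 411.5 = 3.9860

3.986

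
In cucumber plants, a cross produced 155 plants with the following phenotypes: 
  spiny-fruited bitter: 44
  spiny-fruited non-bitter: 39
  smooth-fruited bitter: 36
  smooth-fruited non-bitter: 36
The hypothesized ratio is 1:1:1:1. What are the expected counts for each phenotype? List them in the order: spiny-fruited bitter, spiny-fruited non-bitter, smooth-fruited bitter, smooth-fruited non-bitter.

Total ratio parts = 4. Expected numbers out of 155:
  spiny-fruited bitter: 155 × 1/4 = 38.75
  spiny-fruited non-bitter: 155 × 1/4 = 38.75
  smooth-fruited bitter: 155 × 1/4 = 38.75
  smooth-fruited non-bitter: 155 × 1/4 = 38.75

38.75, 38.75, 38.75, 38.75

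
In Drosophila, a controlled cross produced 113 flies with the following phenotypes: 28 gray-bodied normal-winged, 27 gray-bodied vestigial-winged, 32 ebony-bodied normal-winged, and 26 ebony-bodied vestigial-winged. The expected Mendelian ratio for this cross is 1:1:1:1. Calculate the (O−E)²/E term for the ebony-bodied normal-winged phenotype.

0.498

Total ratio parts = 4. Expected numbers out of 113:
  gray-bodied normal-winged: 113 × 1/4 = 28.25
  gray-bodied vestigial-winged: 113 × 1/4 = 28.25
  ebony-bodied normal-winged: 113 × 1/4 = 28.25
  ebony-bodied vestigial-winged: 113 × 1/4 = 28.25
Contribution of ebony-bodied normal-winged: (32 − 28.25)² / 28.25 = 0.4978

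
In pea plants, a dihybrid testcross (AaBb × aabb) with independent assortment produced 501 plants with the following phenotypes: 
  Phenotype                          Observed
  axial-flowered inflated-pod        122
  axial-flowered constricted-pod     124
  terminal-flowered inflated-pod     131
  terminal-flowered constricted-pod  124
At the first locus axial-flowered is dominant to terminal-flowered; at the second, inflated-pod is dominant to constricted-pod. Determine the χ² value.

A dihybrid testcross with independent assortment gives a 1:1:1:1 ratio.
Total ratio parts = 4. Expected numbers out of 501:
  axial-flowered inflated-pod: 501 × 1/4 = 125.25
  axial-flowered constricted-pod: 501 × 1/4 = 125.25
  terminal-flowered inflated-pod: 501 × 1/4 = 125.25
  terminal-flowered constricted-pod: 501 × 1/4 = 125.25
χ² = Σ (O − E)² / E
  axial-flowered inflated-pod: (122 − 125.25)² / 125.25 = 0.0843
  axial-flowered constricted-pod: (124 − 125.25)² / 125.25 = 0.0125
  terminal-flowered inflated-pod: (131 − 125.25)² / 125.25 = 0.2640
  terminal-flowered constricted-pod: (124 − 125.25)² / 125.25 = 0.0125
χ² = 0.0843 + 0.0125 + 0.2640 + 0.0125 = 0.3733 ≈ 0.373

0.373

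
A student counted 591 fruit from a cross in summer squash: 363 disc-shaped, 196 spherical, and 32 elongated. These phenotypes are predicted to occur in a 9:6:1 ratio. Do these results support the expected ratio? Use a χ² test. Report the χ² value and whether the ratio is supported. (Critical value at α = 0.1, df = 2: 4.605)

6.433; not consistent

Expected counts for N = 591 under a 9:6:1 ratio (total parts = 16):
  disc-shaped: 591 × 9/16 = 332.4375
  spherical: 591 × 6/16 = 221.625
  elongated: 591 × 1/16 = 36.9375
χ² = Σ (O − E)² / E
  disc-shaped: (363 − 332.4375)² / 332.4375 = 2.8098
  spherical: (196 − 221.625)² / 221.625 = 2.9628
  elongated: (32 − 36.9375)² / 36.9375 = 0.6600
χ² = 2.8098 + 2.9628 + 0.6600 = 6.4326 ≈ 6.433
Degrees of freedom = 3 − 1 = 2; critical value at α = 0.1 is 4.605.
Since 6.433 > 4.605, we reject the null hypothesis — the data do not fit the 9:6:1 ratio.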